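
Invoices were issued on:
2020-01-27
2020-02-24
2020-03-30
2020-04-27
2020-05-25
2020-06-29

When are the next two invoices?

2020-07-27, 2020-08-31

These are Mondays with 28, 35, 28, 28, 35-day gaps.
Each is the final Monday of its month — 2020-03-30 is past the 28th, so '4th Monday' doesn't fit.
July 2020 ends with Monday 2020-07-27.
August 2020 ends with Monday 2020-08-31.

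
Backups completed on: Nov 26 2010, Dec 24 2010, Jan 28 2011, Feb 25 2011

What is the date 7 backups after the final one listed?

All dates are Fridays, 28, 35, 28 days apart.
Specifically, the 4th Friday of each month.
4th Friday of March 2011: Mar 25 2011.
4th Friday of April 2011: Apr 22 2011.
May 2011 — 4th Friday is May 27 2011.
June 2011 — 4th Friday is Jun 24 2011.
4th Friday of July 2011: Jul 22 2011.
August 2011 — 4th Friday is Aug 26 2011.
September 2011 — 4th Friday is Sep 23 2011.

Sep 23 2011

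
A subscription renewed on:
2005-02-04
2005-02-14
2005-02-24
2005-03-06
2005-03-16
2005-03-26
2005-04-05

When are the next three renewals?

Every event comes 10 days after the last (10, 10, 10, 10, 10, 10).
2005-04-05 + 10 days = 2005-04-15.
2005-04-15 + 10 days = 2005-04-25.
2005-04-25 + 10 days = 2005-05-05.

2005-04-15, 2005-04-25, 2005-05-05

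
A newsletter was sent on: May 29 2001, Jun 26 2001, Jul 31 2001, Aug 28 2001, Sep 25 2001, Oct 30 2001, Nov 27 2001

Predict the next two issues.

Dec 25 2001, Jan 29 2002

These are Tuesdays with 28, 35, 28, 28, 35, 28-day gaps.
Each is the final Tuesday of its month — May 29 2001 is past the 28th, so '4th Tuesday' doesn't fit.
December 2001 ends with Tuesday Dec 25 2001.
Last Tuesday of January 2002: Jan 29 2002.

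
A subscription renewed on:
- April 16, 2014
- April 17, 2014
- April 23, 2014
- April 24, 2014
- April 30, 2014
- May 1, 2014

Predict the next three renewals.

May 7, 2014; May 8, 2014; May 14, 2014

The gap pattern 1, 6, 1, 6, 1 repeats every 2 events.
These are the Wednesdays and Thursdays of each week.
Next Wednesday: May 7, 2014.
Next Thursday: May 8, 2014.
Next Wednesday: May 14, 2014.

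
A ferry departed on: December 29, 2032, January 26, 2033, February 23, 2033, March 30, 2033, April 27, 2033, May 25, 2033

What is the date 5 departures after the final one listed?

October 26, 2033

These are Wednesdays with 28, 28, 35, 28, 28-day gaps.
Each is the final Wednesday of its month — December 29, 2032 is past the 28th, so '4th Wednesday' doesn't fit.
Last Wednesday of June 2033: June 29, 2033.
July 2033 ends with Wednesday July 27, 2033.
Last Wednesday of August 2033: August 31, 2033.
September 2033 ends with Wednesday September 28, 2033.
October 2033 ends with Wednesday October 26, 2033.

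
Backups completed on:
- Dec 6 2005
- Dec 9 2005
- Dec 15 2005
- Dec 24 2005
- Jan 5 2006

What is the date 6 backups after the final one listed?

May 20 2006

Intervals are 3, 6, 9, 12 days — an arithmetic progression with common difference 3.
Next gap: 15 days. Jan 5 2006 + 15 days = Jan 20 2006.
Next gap: 18 days. Jan 20 2006 + 18 days = Feb 7 2006.
Next gap: 21 days. Feb 7 2006 + 21 days = Feb 28 2006.
Next gap: 24 days. Feb 28 2006 + 24 days = Mar 24 2006.
Next gap: 27 days. Mar 24 2006 + 27 days = Apr 20 2006.
Next gap: 30 days. Apr 20 2006 + 30 days = May 20 2006.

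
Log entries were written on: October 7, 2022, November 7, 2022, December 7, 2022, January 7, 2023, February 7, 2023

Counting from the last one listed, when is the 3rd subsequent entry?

Gaps: 31, 30, 31, 31 days — not constant. Every event is on the 7th of the month.
Pattern: the 7th of each month.
March 2023: March 7, 2023.
April 2023: April 7, 2023.
May 2023: May 7, 2023.

May 7, 2023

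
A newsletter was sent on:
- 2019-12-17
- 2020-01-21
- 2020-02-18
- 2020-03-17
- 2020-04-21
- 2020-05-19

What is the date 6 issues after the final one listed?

Gaps: 35, 28, 28, 35, 28 days — a mix of 28 and 35. Every date is a Tuesday.
Each is the 3rd Tuesday of its month.
June 2020 — 3rd Tuesday is 2020-06-16.
3rd Tuesday of July 2020: 2020-07-21.
3rd Tuesday of August 2020: 2020-08-18.
3rd Tuesday of September 2020: 2020-09-15.
3rd Tuesday of October 2020: 2020-10-20.
3rd Tuesday of November 2020: 2020-11-17.

2020-11-17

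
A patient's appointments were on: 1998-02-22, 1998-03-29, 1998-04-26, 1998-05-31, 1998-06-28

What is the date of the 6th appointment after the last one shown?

These are Sundays with 35, 28, 35, 28-day gaps.
Each is the final Sunday of its month — 1998-03-29 is past the 28th, so '4th Sunday' doesn't fit.
Last Sunday of July 1998: 1998-07-26.
August 1998 ends with Sunday 1998-08-30.
September 1998 ends with Sunday 1998-09-27.
Last Sunday of October 1998: 1998-10-25.
Last Sunday of November 1998: 1998-11-29.
Last Sunday of December 1998: 1998-12-27.

1998-12-27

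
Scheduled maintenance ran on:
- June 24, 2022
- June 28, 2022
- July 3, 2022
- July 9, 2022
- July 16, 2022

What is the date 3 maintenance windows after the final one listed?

Gaps: 4, 5, 6, 7 days — each gap is 1 larger than the previous one.
Next gap: 8 days. July 16, 2022 + 8 days = July 24, 2022.
Next gap: 9 days. July 24, 2022 + 9 days = August 2, 2022.
Next gap: 10 days. August 2, 2022 + 10 days = August 12, 2022.

August 12, 2022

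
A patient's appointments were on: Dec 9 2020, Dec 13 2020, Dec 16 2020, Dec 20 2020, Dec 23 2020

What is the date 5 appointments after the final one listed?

The gap pattern 4, 3, 4, 3 repeats every 2 events.
These are the Wednesdays and Sundays of each week.
The following Sunday is Dec 27 2020.
The following Wednesday is Dec 30 2020.
Next Sunday: Jan 3 2021.
The following Wednesday is Jan 6 2021.
Next Sunday: Jan 10 2021.

Jan 10 2021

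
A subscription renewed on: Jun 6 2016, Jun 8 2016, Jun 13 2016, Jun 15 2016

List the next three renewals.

Gaps: 2, 5, 2 days — not constant, but cyclic with period 2.
The events fall on every Monday and Wednesday.
The following Monday is Jun 20 2016.
Next Wednesday: Jun 22 2016.
Next Monday: Jun 27 2016.

Jun 20 2016, Jun 22 2016, Jun 27 2016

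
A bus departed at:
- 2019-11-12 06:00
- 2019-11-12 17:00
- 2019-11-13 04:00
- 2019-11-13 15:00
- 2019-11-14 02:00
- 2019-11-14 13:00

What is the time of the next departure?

Gaps: 11, 11, 11, 11, 11 hours — each event is 11 hours after the previous one.
2019-11-14 13:00 + 11 h = 2019-11-15 00:00.

2019-11-15 00:00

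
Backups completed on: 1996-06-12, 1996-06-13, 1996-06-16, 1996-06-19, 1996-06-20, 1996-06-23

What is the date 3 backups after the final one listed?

1996-06-30

The gap pattern 1, 3, 3, 1, 3 repeats every 3 events.
These are the Wednesdays, Thursdays and Sundays of each week.
Next Wednesday: 1996-06-26.
Next Thursday: 1996-06-27.
The following Sunday is 1996-06-30.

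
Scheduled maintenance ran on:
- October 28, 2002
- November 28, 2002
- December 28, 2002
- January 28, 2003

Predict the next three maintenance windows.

The day-of-month is always 28 (31, 30, 31 days between events).
So this recurs on the 28th of each month.
Next: February 2003 → February 28, 2003.
Next: March 2003 → March 28, 2003.
April 2003: April 28, 2003.

February 28, 2003; March 28, 2003; April 28, 2003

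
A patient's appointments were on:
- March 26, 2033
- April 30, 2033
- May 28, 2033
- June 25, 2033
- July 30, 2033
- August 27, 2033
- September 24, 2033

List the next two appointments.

October 29, 2033; November 26, 2033

These are Saturdays with 35, 28, 28, 35, 28, 28-day gaps.
Each is the final Saturday of its month — April 30, 2033 is past the 28th, so '4th Saturday' doesn't fit.
October 2033 ends with Saturday October 29, 2033.
November 2033 ends with Saturday November 26, 2033.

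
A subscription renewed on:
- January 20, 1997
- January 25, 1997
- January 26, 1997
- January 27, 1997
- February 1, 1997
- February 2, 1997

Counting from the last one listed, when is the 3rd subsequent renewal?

The gap pattern 5, 1, 1, 5, 1 repeats every 3 events.
These are the Mondays, Saturdays and Sundays of each week.
Next Monday: February 3, 1997.
Next Saturday: February 8, 1997.
The following Sunday is February 9, 1997.

February 9, 1997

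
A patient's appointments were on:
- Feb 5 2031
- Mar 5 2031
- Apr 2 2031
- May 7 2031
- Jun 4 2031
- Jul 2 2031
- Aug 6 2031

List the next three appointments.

Sep 3 2031, Oct 1 2031, Nov 5 2031

Gaps: 28, 28, 35, 28, 28, 35 days — a mix of 28 and 35. Every date is a Wednesday.
Each is the 1st Wednesday of its month.
September 2031 — 1st Wednesday is Sep 3 2031.
1st Wednesday of October 2031: Oct 1 2031.
1st Wednesday of November 2031: Nov 5 2031.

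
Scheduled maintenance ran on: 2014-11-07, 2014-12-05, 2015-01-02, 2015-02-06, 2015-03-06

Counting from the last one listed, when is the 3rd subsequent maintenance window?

These are Fridays at 28- or 35-day spacing (28, 28, 35, 28).
The pattern: 1st Friday of the month.
April 2015 — 1st Friday is 2015-04-03.
May 2015 — 1st Friday is 2015-05-01.
1st Friday of June 2015: 2015-06-05.

2015-06-05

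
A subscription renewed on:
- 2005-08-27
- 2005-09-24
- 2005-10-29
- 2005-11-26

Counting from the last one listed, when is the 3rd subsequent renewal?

All Saturdays; the gaps (28, 35, 28) vary with month length.
This is the last Saturday of each month.
December 2005 ends with Saturday 2005-12-31.
January 2006 ends with Saturday 2006-01-28.
February 2006 ends with Saturday 2006-02-25.

2006-02-25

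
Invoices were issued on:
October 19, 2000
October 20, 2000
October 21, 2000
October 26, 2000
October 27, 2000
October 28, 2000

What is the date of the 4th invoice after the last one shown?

November 9, 2000

Gaps: 1, 1, 5, 1, 1 days — not constant, but cyclic with period 3.
The events fall on every Thursday, Friday and Saturday.
Next Thursday: November 2, 2000.
Next Friday: November 3, 2000.
Next Saturday: November 4, 2000.
The following Thursday is November 9, 2000.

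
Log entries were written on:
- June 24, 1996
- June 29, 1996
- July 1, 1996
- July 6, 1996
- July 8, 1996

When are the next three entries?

Gaps: 5, 2, 5, 2 days — not constant, but cyclic with period 2.
The events fall on every Monday and Saturday.
The following Saturday is July 13, 1996.
The following Monday is July 15, 1996.
Next Saturday: July 20, 1996.

July 13, 1996; July 15, 1996; July 20, 1996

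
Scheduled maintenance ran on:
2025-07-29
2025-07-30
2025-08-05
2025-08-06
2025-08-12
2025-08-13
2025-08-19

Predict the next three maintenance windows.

2025-08-20, 2025-08-26, 2025-08-27

Every event lands on a Tuesday or Wednesday (gaps cycle 1, 6, 1, 6, 1, 6).
So the schedule is: every Tuesday and Wednesday.
The following Wednesday is 2025-08-20.
Next Tuesday: 2025-08-26.
The following Wednesday is 2025-08-27.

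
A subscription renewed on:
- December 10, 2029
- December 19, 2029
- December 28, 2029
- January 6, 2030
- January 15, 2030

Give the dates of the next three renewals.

Every event comes 9 days after the last (9, 9, 9, 9).
January 15, 2030 + 9 days = January 24, 2030.
January 24, 2030 + 9 days = February 2, 2030.
February 2, 2030 + 9 days = February 11, 2030.

January 24, 2030; February 2, 2030; February 11, 2030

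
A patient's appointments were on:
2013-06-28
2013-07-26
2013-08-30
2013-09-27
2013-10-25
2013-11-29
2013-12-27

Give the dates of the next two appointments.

2014-01-31, 2014-02-28

All Fridays; the gaps (28, 35, 28, 28, 35, 28) vary with month length.
This is the last Friday of each month.
Last Friday of January 2014: 2014-01-31.
February 2014 ends with Friday 2014-02-28.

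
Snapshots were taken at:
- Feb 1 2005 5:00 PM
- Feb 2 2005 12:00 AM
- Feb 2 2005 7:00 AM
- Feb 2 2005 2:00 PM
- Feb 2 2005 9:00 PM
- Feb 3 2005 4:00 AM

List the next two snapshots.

Gaps: 7, 7, 7, 7, 7 hours — each event is 7 hours after the previous one.
Feb 3 2005 4:00 AM + 7 h = Feb 3 2005 11:00 AM.
Feb 3 2005 11:00 AM + 7 h = Feb 3 2005 6:00 PM.

Feb 3 2005 11:00 AM, Feb 3 2005 6:00 PM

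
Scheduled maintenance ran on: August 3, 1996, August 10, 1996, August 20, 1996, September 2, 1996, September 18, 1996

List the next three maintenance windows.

October 7, 1996; October 29, 1996; November 23, 1996

Gaps: 7, 10, 13, 16 days — each gap is 3 larger than the previous one.
Next gap: 19 days. September 18, 1996 + 19 days = October 7, 1996.
Next gap: 22 days. October 7, 1996 + 22 days = October 29, 1996.
Next gap: 25 days. October 29, 1996 + 25 days = November 23, 1996.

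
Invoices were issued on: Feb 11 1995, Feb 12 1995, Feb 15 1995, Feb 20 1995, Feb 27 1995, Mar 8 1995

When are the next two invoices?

Mar 19 1995, Apr 1 1995

The spacing grows by 2 each time: 1, 3, 5, 7, 9 days.
Next gap: 11 days. Mar 8 1995 + 11 days = Mar 19 1995.
Next gap: 13 days. Mar 19 1995 + 13 days = Apr 1 1995.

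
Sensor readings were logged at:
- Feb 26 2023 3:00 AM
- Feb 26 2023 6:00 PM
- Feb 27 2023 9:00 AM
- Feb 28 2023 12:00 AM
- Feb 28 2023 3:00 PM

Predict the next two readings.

Mar 1 2023 6:00 AM, Mar 1 2023 9:00 PM

Gaps: 15, 15, 15, 15 hours — each event is 15 hours after the previous one.
Feb 28 2023 3:00 PM + 15 h = Mar 1 2023 6:00 AM.
Mar 1 2023 6:00 AM + 15 h = Mar 1 2023 9:00 PM.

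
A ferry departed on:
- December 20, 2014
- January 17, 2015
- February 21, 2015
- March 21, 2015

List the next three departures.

Gaps: 28, 35, 28 days — a mix of 28 and 35. Every date is a Saturday.
Each is the 3rd Saturday of its month.
April 2015 — 3rd Saturday is April 18, 2015.
3rd Saturday of May 2015: May 16, 2015.
3rd Saturday of June 2015: June 20, 2015.

April 18, 2015; May 16, 2015; June 20, 2015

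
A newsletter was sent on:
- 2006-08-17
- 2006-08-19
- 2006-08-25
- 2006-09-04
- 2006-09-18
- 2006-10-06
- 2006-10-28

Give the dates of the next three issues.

2006-11-23, 2006-12-23, 2007-01-26

The spacing grows by 4 each time: 2, 6, 10, 14, 18, 22 days.
Next gap: 26 days. 2006-10-28 + 26 days = 2006-11-23.
Next gap: 30 days. 2006-11-23 + 30 days = 2006-12-23.
Next gap: 34 days. 2006-12-23 + 34 days = 2007-01-26.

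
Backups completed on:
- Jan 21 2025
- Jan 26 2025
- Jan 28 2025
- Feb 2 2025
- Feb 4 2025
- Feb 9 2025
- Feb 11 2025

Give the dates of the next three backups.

Feb 16 2025, Feb 18 2025, Feb 23 2025

Every event lands on a Tuesday or Sunday (gaps cycle 5, 2, 5, 2, 5, 2).
So the schedule is: every Tuesday and Sunday.
Next Sunday: Feb 16 2025.
The following Tuesday is Feb 18 2025.
The following Sunday is Feb 23 2025.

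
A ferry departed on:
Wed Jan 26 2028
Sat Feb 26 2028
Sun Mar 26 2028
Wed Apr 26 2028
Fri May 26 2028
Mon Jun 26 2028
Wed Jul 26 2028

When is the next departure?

Sat Aug 26 2028

Each date is the 26th; the gaps (31, 29, 31, 30, 31, 30) track the month lengths.
The rule is the 26th of each month.
Next: August 2028 → Sat Aug 26 2028.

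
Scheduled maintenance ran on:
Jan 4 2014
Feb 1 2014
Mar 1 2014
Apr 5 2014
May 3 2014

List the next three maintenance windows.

Jun 7 2014, Jul 5 2014, Aug 2 2014

Gaps: 28, 28, 35, 28 days — a mix of 28 and 35. Every date is a Saturday.
Each is the 1st Saturday of its month.
1st Saturday of June 2014: Jun 7 2014.
July 2014 — 1st Saturday is Jul 5 2014.
1st Saturday of August 2014: Aug 2 2014.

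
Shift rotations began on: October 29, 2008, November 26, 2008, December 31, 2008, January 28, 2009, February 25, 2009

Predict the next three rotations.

March 25, 2009; April 29, 2009; May 27, 2009

All Wednesdays; the gaps (28, 35, 28, 28) vary with month length.
This is the last Wednesday of each month.
March 2009 ends with Wednesday March 25, 2009.
April 2009 ends with Wednesday April 29, 2009.
Last Wednesday of May 2009: May 27, 2009.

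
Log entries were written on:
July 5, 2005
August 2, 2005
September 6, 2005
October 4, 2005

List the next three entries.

These are Tuesdays at 28- or 35-day spacing (28, 35, 28).
The pattern: 1st Tuesday of the month.
1st Tuesday of November 2005: November 1, 2005.
1st Tuesday of December 2005: December 6, 2005.
January 2006 — 1st Tuesday is January 3, 2006.

November 1, 2005; December 6, 2005; January 3, 2006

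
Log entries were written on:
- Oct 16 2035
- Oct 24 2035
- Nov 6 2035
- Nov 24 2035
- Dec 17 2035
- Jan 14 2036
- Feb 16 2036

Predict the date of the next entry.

Mar 25 2036

Gaps: 8, 13, 18, 23, 28, 33 days — each gap is 5 larger than the previous one.
Next gap: 38 days. Feb 16 2036 + 38 days = Mar 25 2036.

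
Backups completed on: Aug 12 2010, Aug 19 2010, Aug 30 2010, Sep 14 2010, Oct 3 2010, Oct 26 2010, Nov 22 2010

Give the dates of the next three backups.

Gaps: 7, 11, 15, 19, 23, 27 days — each gap is 4 larger than the previous one.
Next gap: 31 days. Nov 22 2010 + 31 days = Dec 23 2010.
Next gap: 35 days. Dec 23 2010 + 35 days = Jan 27 2011.
Next gap: 39 days. Jan 27 2011 + 39 days = Mar 7 2011.

Dec 23 2010, Jan 27 2011, Mar 7 2011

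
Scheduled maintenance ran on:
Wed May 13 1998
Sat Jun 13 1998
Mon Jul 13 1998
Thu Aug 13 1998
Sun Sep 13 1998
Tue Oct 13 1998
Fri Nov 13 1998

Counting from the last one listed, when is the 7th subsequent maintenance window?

Sun Jun 13 1999

Gaps: 31, 30, 31, 31, 30, 31 days — not constant. Every event is on the 13th of the month.
Pattern: the 13th of each month.
Next: December 1998 → Sun Dec 13 1998.
January 1999: Wed Jan 13 1999.
February 1999: Sat Feb 13 1999.
Next: March 1999 → Sat Mar 13 1999.
April 1999: Tue Apr 13 1999.
May 1999: Thu May 13 1999.
June 1999: Sun Jun 13 1999.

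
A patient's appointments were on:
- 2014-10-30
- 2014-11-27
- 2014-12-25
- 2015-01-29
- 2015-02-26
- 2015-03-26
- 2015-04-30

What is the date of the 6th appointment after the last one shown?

Every date is a Thursday; gaps 28, 28, 35, 28, 28, 35 days.
Each is the last Thursday of its month (at least one falls on the 29th or later, ruling out '4th Thursday').
May 2015 ends with Thursday 2015-05-28.
June 2015 ends with Thursday 2015-06-25.
July 2015 ends with Thursday 2015-07-30.
August 2015 ends with Thursday 2015-08-27.
Last Thursday of September 2015: 2015-09-24.
Last Thursday of October 2015: 2015-10-29.

2015-10-29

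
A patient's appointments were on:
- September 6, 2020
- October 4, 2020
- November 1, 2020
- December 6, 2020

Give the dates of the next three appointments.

All dates are Sundays, 28, 28, 35 days apart.
Specifically, the 1st Sunday of each month.
January 2021 — 1st Sunday is January 3, 2021.
February 2021 — 1st Sunday is February 7, 2021.
1st Sunday of March 2021: March 7, 2021.

January 3, 2021; February 7, 2021; March 7, 2021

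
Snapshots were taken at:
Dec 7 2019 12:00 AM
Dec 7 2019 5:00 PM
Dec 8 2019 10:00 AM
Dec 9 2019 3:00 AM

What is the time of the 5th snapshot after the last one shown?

Spacing: 17, 17, 17 h — constant 17 h.
Dec 9 2019 3:00 AM + 17 h = Dec 9 2019 8:00 PM.
Dec 9 2019 8:00 PM + 17 h = Dec 10 2019 1:00 PM.
Dec 10 2019 1:00 PM + 17 h = Dec 11 2019 6:00 AM.
Dec 11 2019 6:00 AM + 17 h = Dec 11 2019 11:00 PM.
Dec 11 2019 11:00 PM + 17 h = Dec 12 2019 4:00 PM.

Dec 12 2019 4:00 PM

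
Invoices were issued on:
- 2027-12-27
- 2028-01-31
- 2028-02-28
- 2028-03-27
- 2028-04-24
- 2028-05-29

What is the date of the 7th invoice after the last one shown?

These are Mondays with 35, 28, 28, 28, 35-day gaps.
Each is the final Monday of its month — 2028-01-31 is past the 28th, so '4th Monday' doesn't fit.
June 2028 ends with Monday 2028-06-26.
July 2028 ends with Monday 2028-07-31.
August 2028 ends with Monday 2028-08-28.
Last Monday of September 2028: 2028-09-25.
October 2028 ends with Monday 2028-10-30.
Last Monday of November 2028: 2028-11-27.
December 2028 ends with Monday 2028-12-25.

2028-12-25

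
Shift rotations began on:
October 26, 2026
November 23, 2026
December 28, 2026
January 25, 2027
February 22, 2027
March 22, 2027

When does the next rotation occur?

Gaps: 28, 35, 28, 28, 28 days — a mix of 28 and 35. Every date is a Monday.
Each is the 4th Monday of its month.
April 2027 — 4th Monday is April 26, 2027.

April 26, 2027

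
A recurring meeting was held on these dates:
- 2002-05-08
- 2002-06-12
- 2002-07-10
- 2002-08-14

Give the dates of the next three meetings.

All dates are Wednesdays, 35, 28, 35 days apart.
Specifically, the 2nd Wednesday of each month.
2nd Wednesday of September 2002: 2002-09-11.
October 2002 — 2nd Wednesday is 2002-10-09.
2nd Wednesday of November 2002: 2002-11-13.

2002-09-11, 2002-10-09, 2002-11-13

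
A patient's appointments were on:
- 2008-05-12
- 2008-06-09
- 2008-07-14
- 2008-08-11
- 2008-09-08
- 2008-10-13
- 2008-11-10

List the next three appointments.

2008-12-08, 2009-01-12, 2009-02-09

All dates are Mondays, 28, 35, 28, 28, 35, 28 days apart.
Specifically, the 2nd Monday of each month.
2nd Monday of December 2008: 2008-12-08.
2nd Monday of January 2009: 2009-01-12.
2nd Monday of February 2009: 2009-02-09.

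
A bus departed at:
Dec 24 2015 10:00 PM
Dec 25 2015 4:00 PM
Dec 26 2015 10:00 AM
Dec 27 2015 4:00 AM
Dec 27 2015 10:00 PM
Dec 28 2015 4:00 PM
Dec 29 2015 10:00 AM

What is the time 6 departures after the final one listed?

Gaps: 18, 18, 18, 18, 18, 18 hours — each event is 18 hours after the previous one.
Dec 29 2015 10:00 AM + 18 h = Dec 30 2015 4:00 AM.
Dec 30 2015 4:00 AM + 18 h = Dec 30 2015 10:00 PM.
Dec 30 2015 10:00 PM + 18 h = Dec 31 2015 4:00 PM.
Dec 31 2015 4:00 PM + 18 h = Jan 1 2016 10:00 AM.
Jan 1 2016 10:00 AM + 18 h = Jan 2 2016 4:00 AM.
Jan 2 2016 4:00 AM + 18 h = Jan 2 2016 10:00 PM.

Jan 2 2016 10:00 PM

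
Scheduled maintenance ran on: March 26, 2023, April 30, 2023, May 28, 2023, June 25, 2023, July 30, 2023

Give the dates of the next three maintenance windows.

All Sundays; the gaps (35, 28, 28, 35) vary with month length.
This is the last Sunday of each month.
Last Sunday of August 2023: August 27, 2023.
Last Sunday of September 2023: September 24, 2023.
October 2023 ends with Sunday October 29, 2023.

August 27, 2023; September 24, 2023; October 29, 2023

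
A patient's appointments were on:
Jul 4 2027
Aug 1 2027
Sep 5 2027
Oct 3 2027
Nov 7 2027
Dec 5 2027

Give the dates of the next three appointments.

All dates are Sundays, 28, 35, 28, 35, 28 days apart.
Specifically, the 1st Sunday of each month.
January 2028 — 1st Sunday is Jan 2 2028.
February 2028 — 1st Sunday is Feb 6 2028.
1st Sunday of March 2028: Mar 5 2028.

Jan 2 2028, Feb 6 2028, Mar 5 2028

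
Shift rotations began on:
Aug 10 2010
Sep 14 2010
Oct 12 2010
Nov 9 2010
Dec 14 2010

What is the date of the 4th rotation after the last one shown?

Gaps: 35, 28, 28, 35 days — a mix of 28 and 35. Every date is a Tuesday.
Each is the 2nd Tuesday of its month.
2nd Tuesday of January 2011: Jan 11 2011.
February 2011 — 2nd Tuesday is Feb 8 2011.
2nd Tuesday of March 2011: Mar 8 2011.
2nd Tuesday of April 2011: Apr 12 2011.

Apr 12 2011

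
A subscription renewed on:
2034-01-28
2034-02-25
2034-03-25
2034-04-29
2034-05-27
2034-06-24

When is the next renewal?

2034-07-29

These are Saturdays with 28, 28, 35, 28, 28-day gaps.
Each is the final Saturday of its month — 2034-04-29 is past the 28th, so '4th Saturday' doesn't fit.
July 2034 ends with Saturday 2034-07-29.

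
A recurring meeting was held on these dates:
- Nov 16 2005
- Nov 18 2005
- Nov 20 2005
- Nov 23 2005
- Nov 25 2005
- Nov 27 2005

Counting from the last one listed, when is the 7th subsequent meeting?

The gap pattern 2, 2, 3, 2, 2 repeats every 3 events.
These are the Wednesdays, Fridays and Sundays of each week.
Next Wednesday: Nov 30 2005.
Next Friday: Dec 2 2005.
The following Sunday is Dec 4 2005.
The following Wednesday is Dec 7 2005.
Next Friday: Dec 9 2005.
Next Sunday: Dec 11 2005.
Next Wednesday: Dec 14 2005.

Dec 14 2005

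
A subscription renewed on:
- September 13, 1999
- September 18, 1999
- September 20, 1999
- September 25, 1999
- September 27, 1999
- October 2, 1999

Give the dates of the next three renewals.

October 4, 1999; October 9, 1999; October 11, 1999

Gaps: 5, 2, 5, 2, 5 days — not constant, but cyclic with period 2.
The events fall on every Monday and Saturday.
Next Monday: October 4, 1999.
The following Saturday is October 9, 1999.
The following Monday is October 11, 1999.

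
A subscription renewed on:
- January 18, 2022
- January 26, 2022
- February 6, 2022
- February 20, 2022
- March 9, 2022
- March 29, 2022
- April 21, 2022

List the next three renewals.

May 17, 2022; June 15, 2022; July 17, 2022

Intervals are 8, 11, 14, 17, 20, 23 days — an arithmetic progression with common difference 3.
Next gap: 26 days. April 21, 2022 + 26 days = May 17, 2022.
Next gap: 29 days. May 17, 2022 + 29 days = June 15, 2022.
Next gap: 32 days. June 15, 2022 + 32 days = July 17, 2022.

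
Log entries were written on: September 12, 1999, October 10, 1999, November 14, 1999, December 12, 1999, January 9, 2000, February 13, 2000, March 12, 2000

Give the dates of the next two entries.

April 9, 2000; May 14, 2000

Gaps: 28, 35, 28, 28, 35, 28 days — a mix of 28 and 35. Every date is a Sunday.
Each is the 2nd Sunday of its month.
2nd Sunday of April 2000: April 9, 2000.
2nd Sunday of May 2000: May 14, 2000.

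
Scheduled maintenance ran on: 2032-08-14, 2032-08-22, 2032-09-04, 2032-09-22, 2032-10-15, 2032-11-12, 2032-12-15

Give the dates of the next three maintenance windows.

Intervals are 8, 13, 18, 23, 28, 33 days — an arithmetic progression with common difference 5.
Next gap: 38 days. 2032-12-15 + 38 days = 2033-01-22.
Next gap: 43 days. 2033-01-22 + 43 days = 2033-03-06.
Next gap: 48 days. 2033-03-06 + 48 days = 2033-04-23.

2033-01-22, 2033-03-06, 2033-04-23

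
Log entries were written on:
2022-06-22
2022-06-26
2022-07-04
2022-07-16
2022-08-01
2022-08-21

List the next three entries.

2022-09-14, 2022-10-12, 2022-11-13

The spacing grows by 4 each time: 4, 8, 12, 16, 20 days.
Next gap: 24 days. 2022-08-21 + 24 days = 2022-09-14.
Next gap: 28 days. 2022-09-14 + 28 days = 2022-10-12.
Next gap: 32 days. 2022-10-12 + 32 days = 2022-11-13.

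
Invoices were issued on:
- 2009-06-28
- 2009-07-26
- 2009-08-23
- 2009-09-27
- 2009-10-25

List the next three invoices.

2009-11-22, 2009-12-27, 2010-01-24

All dates are Sundays, 28, 28, 35, 28 days apart.
Specifically, the 4th Sunday of each month.
November 2009 — 4th Sunday is 2009-11-22.
December 2009 — 4th Sunday is 2009-12-27.
January 2010 — 4th Sunday is 2010-01-24.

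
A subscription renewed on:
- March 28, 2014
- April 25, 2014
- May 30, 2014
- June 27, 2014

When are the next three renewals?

July 25, 2014; August 29, 2014; September 26, 2014

Every date is a Friday; gaps 28, 35, 28 days.
Each is the last Friday of its month (at least one falls on the 29th or later, ruling out '4th Friday').
Last Friday of July 2014: July 25, 2014.
August 2014 ends with Friday August 29, 2014.
Last Friday of September 2014: September 26, 2014.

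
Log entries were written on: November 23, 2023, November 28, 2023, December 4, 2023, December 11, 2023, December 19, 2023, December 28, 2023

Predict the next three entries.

January 7, 2024; January 18, 2024; January 30, 2024

The spacing grows by 1 each time: 5, 6, 7, 8, 9 days.
Next gap: 10 days. December 28, 2023 + 10 days = January 7, 2024.
Next gap: 11 days. January 7, 2024 + 11 days = January 18, 2024.
Next gap: 12 days. January 18, 2024 + 12 days = January 30, 2024.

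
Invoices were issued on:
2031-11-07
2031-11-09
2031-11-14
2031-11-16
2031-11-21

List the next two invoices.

2031-11-23, 2031-11-28

Every event lands on a Friday or Sunday (gaps cycle 2, 5, 2, 5).
So the schedule is: every Friday and Sunday.
Next Sunday: 2031-11-23.
Next Friday: 2031-11-28.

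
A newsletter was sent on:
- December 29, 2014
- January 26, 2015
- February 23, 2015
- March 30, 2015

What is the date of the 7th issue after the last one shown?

October 26, 2015

These are Mondays with 28, 28, 35-day gaps.
Each is the final Monday of its month — December 29, 2014 is past the 28th, so '4th Monday' doesn't fit.
Last Monday of April 2015: April 27, 2015.
May 2015 ends with Monday May 25, 2015.
Last Monday of June 2015: June 29, 2015.
July 2015 ends with Monday July 27, 2015.
Last Monday of August 2015: August 31, 2015.
September 2015 ends with Monday September 28, 2015.
October 2015 ends with Monday October 26, 2015.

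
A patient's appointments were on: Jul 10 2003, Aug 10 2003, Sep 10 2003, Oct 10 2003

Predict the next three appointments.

Nov 10 2003, Dec 10 2003, Jan 10 2004

The day-of-month is always 10 (31, 31, 30 days between events).
So this recurs on the 10th of each month.
Next: November 2003 → Nov 10 2003.
December 2003: Dec 10 2003.
January 2004: Jan 10 2004.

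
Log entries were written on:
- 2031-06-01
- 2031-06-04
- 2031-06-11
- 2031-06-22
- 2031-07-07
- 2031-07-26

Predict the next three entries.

2031-08-18, 2031-09-14, 2031-10-15

Gaps: 3, 7, 11, 15, 19 days — each gap is 4 larger than the previous one.
Next gap: 23 days. 2031-07-26 + 23 days = 2031-08-18.
Next gap: 27 days. 2031-08-18 + 27 days = 2031-09-14.
Next gap: 31 days. 2031-09-14 + 31 days = 2031-10-15.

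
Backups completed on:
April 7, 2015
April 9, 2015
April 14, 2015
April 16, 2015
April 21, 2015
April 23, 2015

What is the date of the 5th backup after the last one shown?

May 12, 2015

Every event lands on a Tuesday or Thursday (gaps cycle 2, 5, 2, 5, 2).
So the schedule is: every Tuesday and Thursday.
Next Tuesday: April 28, 2015.
Next Thursday: April 30, 2015.
Next Tuesday: May 5, 2015.
Next Thursday: May 7, 2015.
Next Tuesday: May 12, 2015.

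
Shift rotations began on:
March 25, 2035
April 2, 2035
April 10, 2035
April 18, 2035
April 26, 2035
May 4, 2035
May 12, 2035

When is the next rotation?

May 20, 2035

Gaps between consecutive events: 8, 8, 8, 8, 8, 8 days — a constant 8-day interval.
May 12, 2035 + 8 days = May 20, 2035.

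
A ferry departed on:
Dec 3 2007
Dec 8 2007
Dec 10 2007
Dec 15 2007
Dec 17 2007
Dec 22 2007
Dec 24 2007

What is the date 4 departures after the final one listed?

Gaps: 5, 2, 5, 2, 5, 2 days — not constant, but cyclic with period 2.
The events fall on every Monday and Saturday.
The following Saturday is Dec 29 2007.
The following Monday is Dec 31 2007.
The following Saturday is Jan 5 2008.
Next Monday: Jan 7 2008.

Jan 7 2008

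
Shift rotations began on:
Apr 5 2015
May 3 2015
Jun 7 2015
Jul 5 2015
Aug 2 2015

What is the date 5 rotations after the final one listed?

Jan 3 2016

Gaps: 28, 35, 28, 28 days — a mix of 28 and 35. Every date is a Sunday.
Each is the 1st Sunday of its month.
September 2015 — 1st Sunday is Sep 6 2015.
October 2015 — 1st Sunday is Oct 4 2015.
1st Sunday of November 2015: Nov 1 2015.
1st Sunday of December 2015: Dec 6 2015.
January 2016 — 1st Sunday is Jan 3 2016.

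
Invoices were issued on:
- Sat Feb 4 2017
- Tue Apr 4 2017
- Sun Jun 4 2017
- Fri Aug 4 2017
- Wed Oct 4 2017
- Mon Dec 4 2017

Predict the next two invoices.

Each date is the 4th; the gaps (59, 61, 61, 61, 61) track the month lengths.
The rule is the 4th of every 2 months.
Next: February 2018 → Sun Feb 4 2018.
April 2018: Wed Apr 4 2018.

Sun Feb 4 2018, Wed Apr 4 2018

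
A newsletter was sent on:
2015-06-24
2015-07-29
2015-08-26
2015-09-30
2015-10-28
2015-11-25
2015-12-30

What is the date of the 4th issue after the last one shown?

2016-04-27

These are Wednesdays with 35, 28, 35, 28, 28, 35-day gaps.
Each is the final Wednesday of its month — 2015-07-29 is past the 28th, so '4th Wednesday' doesn't fit.
January 2016 ends with Wednesday 2016-01-27.
February 2016 ends with Wednesday 2016-02-24.
March 2016 ends with Wednesday 2016-03-30.
April 2016 ends with Wednesday 2016-04-27.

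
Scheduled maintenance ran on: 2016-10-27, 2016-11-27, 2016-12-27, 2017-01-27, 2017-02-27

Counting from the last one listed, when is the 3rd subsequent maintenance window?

Gaps: 31, 30, 31, 31 days — not constant. Every event is on the 27th of the month.
Pattern: the 27th of each month.
Next: March 2017 → 2017-03-27.
April 2017: 2017-04-27.
Next: May 2017 → 2017-05-27.

2017-05-27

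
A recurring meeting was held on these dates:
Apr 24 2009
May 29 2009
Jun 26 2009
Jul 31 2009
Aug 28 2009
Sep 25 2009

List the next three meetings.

Oct 30 2009, Nov 27 2009, Dec 25 2009

All Fridays; the gaps (35, 28, 35, 28, 28) vary with month length.
This is the last Friday of each month.
Last Friday of October 2009: Oct 30 2009.
November 2009 ends with Friday Nov 27 2009.
December 2009 ends with Friday Dec 25 2009.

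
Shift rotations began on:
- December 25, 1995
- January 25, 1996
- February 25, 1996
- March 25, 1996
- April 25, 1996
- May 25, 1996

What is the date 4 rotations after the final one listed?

Gaps: 31, 31, 29, 31, 30 days — not constant. Every event is on the 25th of the month.
Pattern: the 25th of each month.
June 1996: June 25, 1996.
Next: July 1996 → July 25, 1996.
August 1996: August 25, 1996.
Next: September 1996 → September 25, 1996.

September 25, 1996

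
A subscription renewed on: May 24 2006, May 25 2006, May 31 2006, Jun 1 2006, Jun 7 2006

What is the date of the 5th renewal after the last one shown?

Every event lands on a Wednesday or Thursday (gaps cycle 1, 6, 1, 6).
So the schedule is: every Wednesday and Thursday.
Next Thursday: Jun 8 2006.
The following Wednesday is Jun 14 2006.
Next Thursday: Jun 15 2006.
The following Wednesday is Jun 21 2006.
Next Thursday: Jun 22 2006.

Jun 22 2006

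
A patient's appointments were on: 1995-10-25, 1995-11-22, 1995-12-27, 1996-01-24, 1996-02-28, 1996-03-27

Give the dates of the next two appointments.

1996-04-24, 1996-05-22

Gaps: 28, 35, 28, 35, 28 days — a mix of 28 and 35. Every date is a Wednesday.
Each is the 4th Wednesday of its month.
4th Wednesday of April 1996: 1996-04-24.
4th Wednesday of May 1996: 1996-05-22.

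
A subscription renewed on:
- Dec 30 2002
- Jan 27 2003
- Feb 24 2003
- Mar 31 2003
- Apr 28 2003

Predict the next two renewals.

May 26 2003, Jun 30 2003

All Mondays; the gaps (28, 28, 35, 28) vary with month length.
This is the last Monday of each month.
Last Monday of May 2003: May 26 2003.
Last Monday of June 2003: Jun 30 2003.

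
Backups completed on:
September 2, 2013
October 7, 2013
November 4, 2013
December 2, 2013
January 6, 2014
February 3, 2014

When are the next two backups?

March 3, 2014; April 7, 2014

All dates are Mondays, 35, 28, 28, 35, 28 days apart.
Specifically, the 1st Monday of each month.
1st Monday of March 2014: March 3, 2014.
1st Monday of April 2014: April 7, 2014.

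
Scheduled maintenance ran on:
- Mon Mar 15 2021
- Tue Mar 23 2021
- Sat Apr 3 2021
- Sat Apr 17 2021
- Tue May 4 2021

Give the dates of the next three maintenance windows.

Mon May 24 2021, Wed Jun 16 2021, Mon Jul 12 2021

Gaps: 8, 11, 14, 17 days — each gap is 3 larger than the previous one.
Next gap: 20 days. Tue May 4 2021 + 20 days = Mon May 24 2021.
Next gap: 23 days. Mon May 24 2021 + 23 days = Wed Jun 16 2021.
Next gap: 26 days. Wed Jun 16 2021 + 26 days = Mon Jul 12 2021.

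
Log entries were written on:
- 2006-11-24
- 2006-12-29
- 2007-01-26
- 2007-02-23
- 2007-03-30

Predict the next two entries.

2007-04-27, 2007-05-25

These are Fridays with 35, 28, 28, 35-day gaps.
Each is the final Friday of its month — 2006-12-29 is past the 28th, so '4th Friday' doesn't fit.
Last Friday of April 2007: 2007-04-27.
May 2007 ends with Friday 2007-05-25.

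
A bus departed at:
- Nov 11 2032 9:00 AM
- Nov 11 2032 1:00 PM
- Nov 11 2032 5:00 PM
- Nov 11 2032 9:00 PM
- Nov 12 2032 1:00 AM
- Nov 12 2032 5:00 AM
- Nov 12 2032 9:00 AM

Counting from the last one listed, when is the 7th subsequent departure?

Spacing: 4, 4, 4, 4, 4, 4 h — constant 4 h.
Nov 12 2032 9:00 AM + 4 h = Nov 12 2032 1:00 PM.
Nov 12 2032 1:00 PM + 4 h = Nov 12 2032 5:00 PM.
Nov 12 2032 5:00 PM + 4 h = Nov 12 2032 9:00 PM.
Nov 12 2032 9:00 PM + 4 h = Nov 13 2032 1:00 AM.
Nov 13 2032 1:00 AM + 4 h = Nov 13 2032 5:00 AM.
Nov 13 2032 5:00 AM + 4 h = Nov 13 2032 9:00 AM.
Nov 13 2032 9:00 AM + 4 h = Nov 13 2032 1:00 PM.

Nov 13 2032 1:00 PM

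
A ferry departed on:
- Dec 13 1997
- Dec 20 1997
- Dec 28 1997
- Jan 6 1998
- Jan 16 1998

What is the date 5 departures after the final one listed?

Intervals are 7, 8, 9, 10 days — an arithmetic progression with common difference 1.
Next gap: 11 days. Jan 16 1998 + 11 days = Jan 27 1998.
Next gap: 12 days. Jan 27 1998 + 12 days = Feb 8 1998.
Next gap: 13 days. Feb 8 1998 + 13 days = Feb 21 1998.
Next gap: 14 days. Feb 21 1998 + 14 days = Mar 7 1998.
Next gap: 15 days. Mar 7 1998 + 15 days = Mar 22 1998.

Mar 22 1998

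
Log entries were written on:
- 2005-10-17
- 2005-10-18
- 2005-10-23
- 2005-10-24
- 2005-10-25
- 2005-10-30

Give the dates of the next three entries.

2005-10-31, 2005-11-01, 2005-11-06

The gap pattern 1, 5, 1, 1, 5 repeats every 3 events.
These are the Mondays, Tuesdays and Sundays of each week.
Next Monday: 2005-10-31.
Next Tuesday: 2005-11-01.
The following Sunday is 2005-11-06.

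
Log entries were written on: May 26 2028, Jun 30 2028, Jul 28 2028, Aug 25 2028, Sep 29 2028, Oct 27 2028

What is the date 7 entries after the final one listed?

May 25 2029

Every date is a Friday; gaps 35, 28, 28, 35, 28 days.
Each is the last Friday of its month (at least one falls on the 29th or later, ruling out '4th Friday').
Last Friday of November 2028: Nov 24 2028.
Last Friday of December 2028: Dec 29 2028.
January 2029 ends with Friday Jan 26 2029.
February 2029 ends with Friday Feb 23 2029.
Last Friday of March 2029: Mar 30 2029.
April 2029 ends with Friday Apr 27 2029.
Last Friday of May 2029: May 25 2029.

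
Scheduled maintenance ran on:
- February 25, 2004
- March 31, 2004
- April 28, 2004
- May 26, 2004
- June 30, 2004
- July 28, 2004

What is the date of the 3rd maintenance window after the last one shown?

October 27, 2004

All Wednesdays; the gaps (35, 28, 28, 35, 28) vary with month length.
This is the last Wednesday of each month.
August 2004 ends with Wednesday August 25, 2004.
Last Wednesday of September 2004: September 29, 2004.
October 2004 ends with Wednesday October 27, 2004.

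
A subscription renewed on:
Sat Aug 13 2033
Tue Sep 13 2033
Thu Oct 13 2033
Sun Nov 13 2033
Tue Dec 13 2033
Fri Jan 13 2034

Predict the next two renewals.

Mon Feb 13 2034, Mon Mar 13 2034

Gaps: 31, 30, 31, 30, 31 days — not constant. Every event is on the 13th of the month.
Pattern: the 13th of each month.
February 2034: Mon Feb 13 2034.
Next: March 2034 → Mon Mar 13 2034.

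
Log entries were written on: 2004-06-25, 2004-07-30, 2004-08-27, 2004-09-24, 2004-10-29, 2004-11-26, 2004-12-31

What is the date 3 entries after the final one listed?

All Fridays; the gaps (35, 28, 28, 35, 28, 35) vary with month length.
This is the last Friday of each month.
Last Friday of January 2005: 2005-01-28.
February 2005 ends with Friday 2005-02-25.
March 2005 ends with Friday 2005-03-25.

2005-03-25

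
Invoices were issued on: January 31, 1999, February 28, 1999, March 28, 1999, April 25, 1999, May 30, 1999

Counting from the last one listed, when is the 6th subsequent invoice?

November 28, 1999

Every date is a Sunday; gaps 28, 28, 28, 35 days.
Each is the last Sunday of its month (at least one falls on the 29th or later, ruling out '4th Sunday').
Last Sunday of June 1999: June 27, 1999.
July 1999 ends with Sunday July 25, 1999.
August 1999 ends with Sunday August 29, 1999.
Last Sunday of September 1999: September 26, 1999.
Last Sunday of October 1999: October 31, 1999.
November 1999 ends with Sunday November 28, 1999.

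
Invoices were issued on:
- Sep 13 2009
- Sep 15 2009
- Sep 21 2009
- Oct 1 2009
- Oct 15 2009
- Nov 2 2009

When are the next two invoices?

Nov 24 2009, Dec 20 2009

The spacing grows by 4 each time: 2, 6, 10, 14, 18 days.
Next gap: 22 days. Nov 2 2009 + 22 days = Nov 24 2009.
Next gap: 26 days. Nov 24 2009 + 26 days = Dec 20 2009.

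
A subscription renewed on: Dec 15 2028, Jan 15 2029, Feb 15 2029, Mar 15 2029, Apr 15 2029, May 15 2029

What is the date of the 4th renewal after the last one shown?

Sep 15 2029

Each date is the 15th; the gaps (31, 31, 28, 31, 30) track the month lengths.
The rule is the 15th of each month.
June 2029: Jun 15 2029.
July 2029: Jul 15 2029.
August 2029: Aug 15 2029.
Next: September 2029 → Sep 15 2029.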